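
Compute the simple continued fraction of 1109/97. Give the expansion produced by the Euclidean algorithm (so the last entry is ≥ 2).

[11; 2, 3, 4, 3]

1109 = 11*97 + 42
97 = 2*42 + 13
42 = 3*13 + 3
13 = 4*3 + 1
3 = 3*1 + 0  (stop)
So 1109/97 = [11; 2, 3, 4, 3].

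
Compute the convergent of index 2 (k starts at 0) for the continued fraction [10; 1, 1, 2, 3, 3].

Using pₖ = aₖpₖ₋₁ + pₖ₋₂, qₖ = aₖqₖ₋₁ + qₖ₋₂ (with p₋₁=1, p₋₂=0, q₋₁=0, q₋₂=1):
  k=0: a=10, p=10, q=1
  k=1: a=1, p=11, q=1
  k=2: a=1, p=21, q=2

21/2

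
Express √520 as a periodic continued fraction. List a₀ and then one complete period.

a₀ = ⌊√520⌋ = 22.
With m₀=0, d₀=1 and mₖ₊₁ = dₖaₖ − mₖ, dₖ₊₁ = (n − mₖ₊₁²)/dₖ, aₖ₊₁ = ⌊(a₀+mₖ₊₁)/dₖ₊₁⌋:
  k=1: m=22, d=36, a=1
  k=2: m=14, d=9, a=4
  k=3: m=22, d=4, a=11
  k=4: m=22, d=9, a=4
  k=5: m=14, d=36, a=1
  k=6: m=22, d=1, a=44
d=1 and a=2a₀=44 at k=6, so the next step gives (m, d) = (22, 36) again — its k=1 value — and the period has length 6.

[22; 1, 4, 11, 4, 1, 44]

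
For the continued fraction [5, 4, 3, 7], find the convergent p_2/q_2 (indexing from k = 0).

Using pₖ = aₖpₖ₋₁ + pₖ₋₂, qₖ = aₖqₖ₋₁ + qₖ₋₂ (with p₋₁=1, p₋₂=0, q₋₁=0, q₋₂=1):
  k=0: a=5, p=5, q=1
  k=1: a=4, p=21, q=4
  k=2: a=3, p=68, q=13

68/13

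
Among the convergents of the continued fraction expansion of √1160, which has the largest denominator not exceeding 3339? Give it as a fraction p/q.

√1160 = [34; 17, 68, …] (period length 2).
Convergents:
  p_0/q_0 = 34/1
  p_1/q_1 = 579/17
  p_2/q_2 = 39406/1157
  p_3/q_3 = 670481/19686
q_2 = 1157 ≤ 3339 < 19686 = q_3, so the answer is 39406/1157.

39406/1157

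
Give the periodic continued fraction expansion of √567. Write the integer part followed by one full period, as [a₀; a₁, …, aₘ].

[23; 1, 4, 3, 4, 1, 46]

a₀ = ⌊√567⌋ = 23.
With m₀=0, d₀=1 and mₖ₊₁ = dₖaₖ − mₖ, dₖ₊₁ = (n − mₖ₊₁²)/dₖ, aₖ₊₁ = ⌊(a₀+mₖ₊₁)/dₖ₊₁⌋:
  k=1: m=23, d=38, a=1
  k=2: m=15, d=9, a=4
  k=3: m=21, d=14, a=3
  k=4: m=21, d=9, a=4
  k=5: m=15, d=38, a=1
  k=6: m=23, d=1, a=46
d=1 and a=2a₀=46 at k=6, so the next step gives (m, d) = (23, 38) again — its k=1 value — and the period has length 6.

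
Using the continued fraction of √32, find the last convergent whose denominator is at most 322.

577/102

√32 = [5; 1, 1, 1, 10, …] (period length 4).
Convergents:
  p_0/q_0 = 5/1
  p_1/q_1 = 6/1
  p_2/q_2 = 11/2
  p_3/q_3 = 17/3
  p_4/q_4 = 181/32
  p_5/q_5 = 198/35
  p_6/q_6 = 379/67
  p_7/q_7 = 577/102
  p_8/q_8 = 6149/1087
q_7 = 102 ≤ 322 < 1087 = q_8, so the answer is 577/102.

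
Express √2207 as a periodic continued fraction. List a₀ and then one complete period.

[46; 1, 45, 1, 92]

a₀ = ⌊√2207⌋ = 46.
With m₀=0, d₀=1 and mₖ₊₁ = dₖaₖ − mₖ, dₖ₊₁ = (n − mₖ₊₁²)/dₖ, aₖ₊₁ = ⌊(a₀+mₖ₊₁)/dₖ₊₁⌋:
  k=1: m=46, d=91, a=1
  k=2: m=45, d=2, a=45
  k=3: m=45, d=91, a=1
  k=4: m=46, d=1, a=92
d=1 and a=2a₀=92 at k=4, so the next step gives (m, d) = (46, 91) again — its k=1 value — and the period has length 4.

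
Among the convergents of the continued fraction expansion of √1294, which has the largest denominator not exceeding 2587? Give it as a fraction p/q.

91909/2555

√1294 = [35; 1, 34, 1, 70, …] (period length 4).
Convergents:
  p_0/q_0 = 35/1
  p_1/q_1 = 36/1
  p_2/q_2 = 1259/35
  p_3/q_3 = 1295/36
  p_4/q_4 = 91909/2555
  p_5/q_5 = 93204/2591
q_4 = 2555 ≤ 2587 < 2591 = q_5, so the answer is 91909/2555.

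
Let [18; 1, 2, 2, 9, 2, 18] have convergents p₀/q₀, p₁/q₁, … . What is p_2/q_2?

Using pₖ = aₖpₖ₋₁ + pₖ₋₂, qₖ = aₖqₖ₋₁ + qₖ₋₂ (with p₋₁=1, p₋₂=0, q₋₁=0, q₋₂=1):
  k=0: a=18, p=18, q=1
  k=1: a=1, p=19, q=1
  k=2: a=2, p=56, q=3

56/3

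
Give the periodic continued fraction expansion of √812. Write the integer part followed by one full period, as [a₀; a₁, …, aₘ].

a₀ = ⌊√812⌋ = 28.
With m₀=0, d₀=1 and mₖ₊₁ = dₖaₖ − mₖ, dₖ₊₁ = (n − mₖ₊₁²)/dₖ, aₖ₊₁ = ⌊(a₀+mₖ₊₁)/dₖ₊₁⌋:
  k=1: m=28, d=28, a=2
  k=2: m=28, d=1, a=56
d=1 and a=2a₀=56 at k=2, so the next step gives (m, d) = (28, 28) again — its k=1 value — and the period has length 2.

[28; 2, 56]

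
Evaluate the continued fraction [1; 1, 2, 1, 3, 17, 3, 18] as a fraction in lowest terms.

Using pₖ = aₖpₖ₋₁ + pₖ₋₂ and qₖ = aₖqₖ₋₁ + qₖ₋₂:
  k=0: a=1, p=1, q=1
  k=1: a=1, p=2, q=1
  k=2: a=2, p=5, q=3
  k=3: a=1, p=7, q=4
  k=4: a=3, p=26, q=15
  k=5: a=17, p=449, q=259
  k=6: a=3, p=1373, q=792
  k=7: a=18, p=25163, q=14515

25163/14515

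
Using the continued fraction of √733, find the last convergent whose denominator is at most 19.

379/14

√733 = [27; 13, 1, 1, 13, 54, …] (period length 5).
Convergents:
  p_0/q_0 = 27/1
  p_1/q_1 = 352/13
  p_2/q_2 = 379/14
  p_3/q_3 = 731/27
q_2 = 14 ≤ 19 < 27 = q_3, so the answer is 379/14.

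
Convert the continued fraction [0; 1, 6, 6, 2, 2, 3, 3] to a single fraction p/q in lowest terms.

2210/2569

Using pₖ = aₖpₖ₋₁ + pₖ₋₂ and qₖ = aₖqₖ₋₁ + qₖ₋₂:
  k=0: a=0, p=0, q=1
  k=1: a=1, p=1, q=1
  k=2: a=6, p=6, q=7
  k=3: a=6, p=37, q=43
  k=4: a=2, p=80, q=93
  k=5: a=2, p=197, q=229
  k=6: a=3, p=671, q=780
  k=7: a=3, p=2210, q=2569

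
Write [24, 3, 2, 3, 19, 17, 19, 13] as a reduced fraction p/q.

Fold from the inside: start with 13/1.
  19 + 1/13 = 248/13
  17 + 13/248 = 4229/248
  19 + 248/4229 = 80599/4229
  3 + 4229/80599 = 246026/80599
  2 + 80599/246026 = 572651/246026
  3 + 246026/572651 = 1963979/572651
  24 + 572651/1963979 = 47708147/1963979

47708147/1963979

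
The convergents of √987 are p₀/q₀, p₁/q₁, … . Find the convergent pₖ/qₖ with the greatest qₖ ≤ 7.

157/5

√987 = [31; 2, 2, 2, 62, …] (period length 4).
Convergents:
  p_0/q_0 = 31/1
  p_1/q_1 = 63/2
  p_2/q_2 = 157/5
  p_3/q_3 = 377/12
q_2 = 5 ≤ 7 < 12 = q_3, so the answer is 157/5.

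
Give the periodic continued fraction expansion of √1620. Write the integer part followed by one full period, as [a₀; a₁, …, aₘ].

a₀ = ⌊√1620⌋ = 40.
With m₀=0, d₀=1 and mₖ₊₁ = dₖaₖ − mₖ, dₖ₊₁ = (n − mₖ₊₁²)/dₖ, aₖ₊₁ = ⌊(a₀+mₖ₊₁)/dₖ₊₁⌋:
  k=1: m=40, d=20, a=4
  k=2: m=40, d=1, a=80
d=1 and a=2a₀=80 at k=2, so the next step gives (m, d) = (40, 20) again — its k=1 value — and the period has length 2.

[40; 4, 80]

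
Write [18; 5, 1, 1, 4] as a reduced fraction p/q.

Fold from the inside: start with 4/1.
  1 + 1/4 = 5/4
  1 + 4/5 = 9/5
  5 + 5/9 = 50/9
  18 + 9/50 = 909/50

909/50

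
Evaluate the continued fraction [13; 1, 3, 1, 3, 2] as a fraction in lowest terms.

593/43

Fold from the inside: start with 2/1.
  3 + 1/2 = 7/2
  1 + 2/7 = 9/7
  3 + 7/9 = 34/9
  1 + 9/34 = 43/34
  13 + 34/43 = 593/43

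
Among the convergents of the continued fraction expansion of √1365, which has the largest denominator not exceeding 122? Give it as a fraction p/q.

1367/37

√1365 = [36; 1, 17, 2, 17, 1, 72, …] (period length 6).
Convergents:
  p_0/q_0 = 36/1
  p_1/q_1 = 37/1
  p_2/q_2 = 665/18
  p_3/q_3 = 1367/37
  p_4/q_4 = 23904/647
q_3 = 37 ≤ 122 < 647 = q_4, so the answer is 1367/37.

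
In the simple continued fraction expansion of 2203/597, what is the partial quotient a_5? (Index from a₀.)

2

2203 = 3·597 + 412   →  a_0 = 3
597 = 1·412 + 185   →  a_1 = 1
412 = 2·185 + 42   →  a_2 = 2
185 = 4·42 + 17   →  a_3 = 4
42 = 2·17 + 8   →  a_4 = 2
17 = 2·8 + 1   →  a_5 = 2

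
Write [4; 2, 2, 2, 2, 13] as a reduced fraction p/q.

Fold from the inside: start with 13/1.
  2 + 1/13 = 27/13
  2 + 13/27 = 67/27
  2 + 27/67 = 161/67
  2 + 67/161 = 389/161
  4 + 161/389 = 1717/389

1717/389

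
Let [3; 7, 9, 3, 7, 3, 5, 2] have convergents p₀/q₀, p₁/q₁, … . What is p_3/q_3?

625/199

Using pₖ = aₖpₖ₋₁ + pₖ₋₂, qₖ = aₖqₖ₋₁ + qₖ₋₂ (with p₋₁=1, p₋₂=0, q₋₁=0, q₋₂=1):
  k=0: a=3, p=3, q=1
  k=1: a=7, p=22, q=7
  k=2: a=9, p=201, q=64
  k=3: a=3, p=625, q=199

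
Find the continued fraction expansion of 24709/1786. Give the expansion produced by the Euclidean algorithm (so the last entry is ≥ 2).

24709 = 13·1786 + 1491
1786 = 1·1491 + 295
1491 = 5·295 + 16
295 = 18·16 + 7
16 = 2·7 + 2
7 = 3·2 + 1
2 = 2·1 + 0  (stop)
So 24709/1786 = [13; 1, 5, 18, 2, 3, 2].

[13; 1, 5, 18, 2, 3, 2]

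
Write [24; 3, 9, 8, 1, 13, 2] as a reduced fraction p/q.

178496/7339

Using pₖ = aₖpₖ₋₁ + pₖ₋₂ and qₖ = aₖqₖ₋₁ + qₖ₋₂:
  k=0: a=24, p=24, q=1
  k=1: a=3, p=73, q=3
  k=2: a=9, p=681, q=28
  k=3: a=8, p=5521, q=227
  k=4: a=1, p=6202, q=255
  k=5: a=13, p=86147, q=3542
  k=6: a=2, p=178496, q=7339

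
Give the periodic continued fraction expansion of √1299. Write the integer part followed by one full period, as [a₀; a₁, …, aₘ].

a₀ = ⌊√1299⌋ = 36.
With m₀=0, d₀=1 and mₖ₊₁ = dₖaₖ − mₖ, dₖ₊₁ = (n − mₖ₊₁²)/dₖ, aₖ₊₁ = ⌊(a₀+mₖ₊₁)/dₖ₊₁⌋:
  k=1: m=36, d=3, a=24
  k=2: m=36, d=1, a=72
d=1 and a=2a₀=72 at k=2, so the next step gives (m, d) = (36, 3) again — its k=1 value — and the period has length 2.

[36; 24, 72]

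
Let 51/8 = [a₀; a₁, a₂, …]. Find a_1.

2

51 = 6·8 + 3   →  a_0 = 6
8 = 2·3 + 2   →  a_1 = 2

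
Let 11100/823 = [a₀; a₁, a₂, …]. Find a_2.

11100 = 13·823 + 401   →  a_0 = 13
823 = 2·401 + 21   →  a_1 = 2
401 = 19·21 + 2   →  a_2 = 19

19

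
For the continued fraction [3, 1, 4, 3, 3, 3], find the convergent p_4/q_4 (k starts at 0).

202/53

Using pₖ = aₖpₖ₋₁ + pₖ₋₂, qₖ = aₖqₖ₋₁ + qₖ₋₂ (with p₋₁=1, p₋₂=0, q₋₁=0, q₋₂=1):
  k=0: a=3, p=3, q=1
  k=1: a=1, p=4, q=1
  k=2: a=4, p=19, q=5
  k=3: a=3, p=61, q=16
  k=4: a=3, p=202, q=53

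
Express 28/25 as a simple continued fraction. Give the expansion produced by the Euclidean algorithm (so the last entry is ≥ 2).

[1; 8, 3]

28 = 1·25 + 3
25 = 8·3 + 1
3 = 3·1 + 0  (stop)
So 28/25 = [1; 8, 3].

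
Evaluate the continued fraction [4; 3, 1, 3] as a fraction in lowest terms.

64/15

Using pₖ = aₖpₖ₋₁ + pₖ₋₂ and qₖ = aₖqₖ₋₁ + qₖ₋₂:
  k=0: a=4, p=4, q=1
  k=1: a=3, p=13, q=3
  k=2: a=1, p=17, q=4
  k=3: a=3, p=64, q=15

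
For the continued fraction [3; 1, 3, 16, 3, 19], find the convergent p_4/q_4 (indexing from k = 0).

747/199

Using pₖ = aₖpₖ₋₁ + pₖ₋₂, qₖ = aₖqₖ₋₁ + qₖ₋₂ (with p₋₁=1, p₋₂=0, q₋₁=0, q₋₂=1):
  k=0: a=3, p=3, q=1
  k=1: a=1, p=4, q=1
  k=2: a=3, p=15, q=4
  k=3: a=16, p=244, q=65
  k=4: a=3, p=747, q=199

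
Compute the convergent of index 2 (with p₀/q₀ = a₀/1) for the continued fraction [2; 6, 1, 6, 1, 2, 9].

Using pₖ = aₖpₖ₋₁ + pₖ₋₂, qₖ = aₖqₖ₋₁ + qₖ₋₂ (with p₋₁=1, p₋₂=0, q₋₁=0, q₋₂=1):
  k=0: a=2, p=2, q=1
  k=1: a=6, p=13, q=6
  k=2: a=1, p=15, q=7

15/7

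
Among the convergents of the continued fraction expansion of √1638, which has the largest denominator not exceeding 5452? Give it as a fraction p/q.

√1638 = [40; 2, 8, 2, 80, …] (period length 4).
Convergents:
  p_0/q_0 = 40/1
  p_1/q_1 = 81/2
  p_2/q_2 = 688/17
  p_3/q_3 = 1457/36
  p_4/q_4 = 117248/2897
  p_5/q_5 = 235953/5830
q_4 = 2897 ≤ 5452 < 5830 = q_5, so the answer is 117248/2897.

117248/2897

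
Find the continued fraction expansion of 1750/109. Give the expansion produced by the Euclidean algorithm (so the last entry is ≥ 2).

[16; 18, 6]

1750 = 16×109 + 6
109 = 18×6 + 1
6 = 6×1 + 0  (stop)
So 1750/109 = [16; 18, 6].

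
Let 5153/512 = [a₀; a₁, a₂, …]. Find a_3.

5153 = 10·512 + 33   →  a_0 = 10
512 = 15·33 + 17   →  a_1 = 15
33 = 1·17 + 16   →  a_2 = 1
17 = 1·16 + 1   →  a_3 = 1

1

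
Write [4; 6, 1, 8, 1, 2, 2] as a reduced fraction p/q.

Using pₖ = aₖpₖ₋₁ + pₖ₋₂ and qₖ = aₖqₖ₋₁ + qₖ₋₂:
  k=0: a=4, p=4, q=1
  k=1: a=6, p=25, q=6
  k=2: a=1, p=29, q=7
  k=3: a=8, p=257, q=62
  k=4: a=1, p=286, q=69
  k=5: a=2, p=829, q=200
  k=6: a=2, p=1944, q=469

1944/469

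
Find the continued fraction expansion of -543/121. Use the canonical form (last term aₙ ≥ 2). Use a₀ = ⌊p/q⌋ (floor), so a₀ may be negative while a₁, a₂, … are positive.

[-5; 1, 1, 19, 1, 2]

-543 = -5×121 + 62
121 = 1×62 + 59
62 = 1×59 + 3
59 = 19×3 + 2
3 = 1×2 + 1
2 = 2×1 + 0  (stop)
So -543/121 = [-5; 1, 1, 19, 1, 2].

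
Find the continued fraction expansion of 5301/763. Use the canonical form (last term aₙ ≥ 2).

5301 = 6×763 + 723
763 = 1×723 + 40
723 = 18×40 + 3
40 = 13×3 + 1
3 = 3×1 + 0  (stop)
So 5301/763 = [6; 1, 18, 13, 3].

[6; 1, 18, 13, 3]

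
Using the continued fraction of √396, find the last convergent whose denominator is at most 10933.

79201/3980

√396 = [19; 1, 8, 1, 38, …] (period length 4).
Convergents:
  p_0/q_0 = 19/1
  p_1/q_1 = 20/1
  p_2/q_2 = 179/9
  p_3/q_3 = 199/10
  p_4/q_4 = 7741/389
  p_5/q_5 = 7940/399
  p_6/q_6 = 71261/3581
  p_7/q_7 = 79201/3980
  p_8/q_8 = 3080899/154821
q_7 = 3980 ≤ 10933 < 154821 = q_8, so the answer is 79201/3980.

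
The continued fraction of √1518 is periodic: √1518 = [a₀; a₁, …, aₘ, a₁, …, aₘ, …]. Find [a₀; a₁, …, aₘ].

a₀ = ⌊√1518⌋ = 38.
With m₀=0, d₀=1 and mₖ₊₁ = dₖaₖ − mₖ, dₖ₊₁ = (n − mₖ₊₁²)/dₖ, aₖ₊₁ = ⌊(a₀+mₖ₊₁)/dₖ₊₁⌋:
  k=1: m=38, d=74, a=1
  k=2: m=36, d=3, a=24
  k=3: m=36, d=74, a=1
  k=4: m=38, d=1, a=76
d=1 and a=2a₀=76 at k=4, so the next step gives (m, d) = (38, 74) again — its k=1 value — and the period has length 4.

[38; 1, 24, 1, 76]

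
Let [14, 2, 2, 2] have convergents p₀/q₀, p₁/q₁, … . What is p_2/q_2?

72/5

Using pₖ = aₖpₖ₋₁ + pₖ₋₂, qₖ = aₖqₖ₋₁ + qₖ₋₂ (with p₋₁=1, p₋₂=0, q₋₁=0, q₋₂=1):
  k=0: a=14, p=14, q=1
  k=1: a=2, p=29, q=2
  k=2: a=2, p=72, q=5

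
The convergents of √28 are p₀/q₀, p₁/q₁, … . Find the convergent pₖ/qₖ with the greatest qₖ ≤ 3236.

√28 = [5; 3, 2, 3, 10, …] (period length 4).
Convergents:
  p_0/q_0 = 5/1
  p_1/q_1 = 16/3
  p_2/q_2 = 37/7
  p_3/q_3 = 127/24
  p_4/q_4 = 1307/247
  p_5/q_5 = 4048/765
  p_6/q_6 = 9403/1777
  p_7/q_7 = 32257/6096
q_6 = 1777 ≤ 3236 < 6096 = q_7, so the answer is 9403/1777.

9403/1777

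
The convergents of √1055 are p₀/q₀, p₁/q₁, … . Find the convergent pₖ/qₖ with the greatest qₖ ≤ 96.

√1055 = [32; 2, 12, 2, 64, …] (period length 4).
Convergents:
  p_0/q_0 = 32/1
  p_1/q_1 = 65/2
  p_2/q_2 = 812/25
  p_3/q_3 = 1689/52
  p_4/q_4 = 108908/3353
q_3 = 52 ≤ 96 < 3353 = q_4, so the answer is 1689/52.

1689/52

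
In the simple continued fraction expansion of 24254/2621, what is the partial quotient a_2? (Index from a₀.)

24254 = 9·2621 + 665   →  a_0 = 9
2621 = 3·665 + 626   →  a_1 = 3
665 = 1·626 + 39   →  a_2 = 1

1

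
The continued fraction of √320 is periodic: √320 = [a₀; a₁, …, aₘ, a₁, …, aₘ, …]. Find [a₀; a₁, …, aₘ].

[17; 1, 7, 1, 34]

a₀ = ⌊√320⌋ = 17.
With m₀=0, d₀=1 and mₖ₊₁ = dₖaₖ − mₖ, dₖ₊₁ = (n − mₖ₊₁²)/dₖ, aₖ₊₁ = ⌊(a₀+mₖ₊₁)/dₖ₊₁⌋:
  k=1: m=17, d=31, a=1
  k=2: m=14, d=4, a=7
  k=3: m=14, d=31, a=1
  k=4: m=17, d=1, a=34
d=1 and a=2a₀=34 at k=4, so the next step gives (m, d) = (17, 31) again — its k=1 value — and the period has length 4.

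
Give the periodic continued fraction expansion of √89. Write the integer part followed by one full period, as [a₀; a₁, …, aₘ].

a₀ = ⌊√89⌋ = 9.
With m₀=0, d₀=1 and mₖ₊₁ = dₖaₖ − mₖ, dₖ₊₁ = (n − mₖ₊₁²)/dₖ, aₖ₊₁ = ⌊(a₀+mₖ₊₁)/dₖ₊₁⌋:
  k=1: m=9, d=8, a=2
  k=2: m=7, d=5, a=3
  k=3: m=8, d=5, a=3
  k=4: m=7, d=8, a=2
  k=5: m=9, d=1, a=18
d=1 and a=2a₀=18 at k=5, so the next step gives (m, d) = (9, 8) again — its k=1 value — and the period has length 5.

[9; 2, 3, 3, 2, 18]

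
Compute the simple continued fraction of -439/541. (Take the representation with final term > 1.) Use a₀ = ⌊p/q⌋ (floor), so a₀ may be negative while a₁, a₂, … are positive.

[-1; 5, 3, 3, 2, 4]

-439 = -1×541 + 102
541 = 5×102 + 31
102 = 3×31 + 9
31 = 3×9 + 4
9 = 2×4 + 1
4 = 4×1 + 0  (stop)
So -439/541 = [-1; 5, 3, 3, 2, 4].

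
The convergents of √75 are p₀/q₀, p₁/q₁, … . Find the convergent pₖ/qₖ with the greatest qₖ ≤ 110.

892/103

√75 = [8; 1, 1, 1, 16, …] (period length 4).
Convergents:
  p_0/q_0 = 8/1
  p_1/q_1 = 9/1
  p_2/q_2 = 17/2
  p_3/q_3 = 26/3
  p_4/q_4 = 433/50
  p_5/q_5 = 459/53
  p_6/q_6 = 892/103
  p_7/q_7 = 1351/156
q_6 = 103 ≤ 110 < 156 = q_7, so the answer is 892/103.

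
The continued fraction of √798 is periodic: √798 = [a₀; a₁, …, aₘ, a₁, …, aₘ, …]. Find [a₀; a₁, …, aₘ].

[28; 4, 56]

a₀ = ⌊√798⌋ = 28.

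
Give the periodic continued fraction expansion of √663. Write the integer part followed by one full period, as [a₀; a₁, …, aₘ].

[25; 1, 2, 1, 50]

a₀ = ⌊√663⌋ = 25.
With m₀=0, d₀=1 and mₖ₊₁ = dₖaₖ − mₖ, dₖ₊₁ = (n − mₖ₊₁²)/dₖ, aₖ₊₁ = ⌊(a₀+mₖ₊₁)/dₖ₊₁⌋:
  k=1: m=25, d=38, a=1
  k=2: m=13, d=13, a=2
  k=3: m=13, d=38, a=1
  k=4: m=25, d=1, a=50
d=1 and a=2a₀=50 at k=4, so the next step gives (m, d) = (25, 38) again — its k=1 value — and the period has length 4.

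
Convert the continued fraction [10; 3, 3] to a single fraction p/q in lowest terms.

103/10

Using pₖ = aₖpₖ₋₁ + pₖ₋₂ and qₖ = aₖqₖ₋₁ + qₖ₋₂:
  k=0: a=10, p=10, q=1
  k=1: a=3, p=31, q=3
  k=2: a=3, p=103, q=10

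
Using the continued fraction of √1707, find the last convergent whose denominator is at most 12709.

194639/4711

√1707 = [41; 3, 6, 41, 6, 3, 82, …] (period length 6).
Convergents:
  p_0/q_0 = 41/1
  p_1/q_1 = 124/3
  p_2/q_2 = 785/19
  p_3/q_3 = 32309/782
  p_4/q_4 = 194639/4711
  p_5/q_5 = 616226/14915
q_4 = 4711 ≤ 12709 < 14915 = q_5, so the answer is 194639/4711.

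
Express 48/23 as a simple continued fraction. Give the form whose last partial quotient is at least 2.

48 = 2·23 + 2
23 = 11·2 + 1
2 = 2·1 + 0  (stop)
So 48/23 = [2; 11, 2].

[2; 11, 2]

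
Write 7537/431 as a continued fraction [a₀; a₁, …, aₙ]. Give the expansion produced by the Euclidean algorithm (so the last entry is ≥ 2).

[17; 2, 19, 11]

7537 = 17×431 + 210
431 = 2×210 + 11
210 = 19×11 + 1
11 = 11×1 + 0  (stop)
So 7537/431 = [17; 2, 19, 11].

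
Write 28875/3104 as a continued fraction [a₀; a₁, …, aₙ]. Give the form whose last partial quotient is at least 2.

28875 = 9·3104 + 939
3104 = 3·939 + 287
939 = 3·287 + 78
287 = 3·78 + 53
78 = 1·53 + 25
53 = 2·25 + 3
25 = 8·3 + 1
3 = 3·1 + 0  (stop)
So 28875/3104 = [9; 3, 3, 3, 1, 2, 8, 3].

[9; 3, 3, 3, 1, 2, 8, 3]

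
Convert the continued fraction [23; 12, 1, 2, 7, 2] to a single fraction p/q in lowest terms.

Fold from the inside: start with 2/1.
  7 + 1/2 = 15/2
  2 + 2/15 = 32/15
  1 + 15/32 = 47/32
  12 + 32/47 = 596/47
  23 + 47/596 = 13755/596

13755/596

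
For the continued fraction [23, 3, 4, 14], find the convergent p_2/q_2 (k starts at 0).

303/13

Using pₖ = aₖpₖ₋₁ + pₖ₋₂, qₖ = aₖqₖ₋₁ + qₖ₋₂ (with p₋₁=1, p₋₂=0, q₋₁=0, q₋₂=1):
  k=0: a=23, p=23, q=1
  k=1: a=3, p=70, q=3
  k=2: a=4, p=303, q=13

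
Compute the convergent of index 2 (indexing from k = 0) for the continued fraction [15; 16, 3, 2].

Using pₖ = aₖpₖ₋₁ + pₖ₋₂, qₖ = aₖqₖ₋₁ + qₖ₋₂ (with p₋₁=1, p₋₂=0, q₋₁=0, q₋₂=1):
  k=0: a=15, p=15, q=1
  k=1: a=16, p=241, q=16
  k=2: a=3, p=738, q=49

738/49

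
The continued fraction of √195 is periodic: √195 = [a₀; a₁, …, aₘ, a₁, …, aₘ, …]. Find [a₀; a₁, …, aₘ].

[13; 1, 26]

a₀ = ⌊√195⌋ = 13.
With m₀=0, d₀=1 and mₖ₊₁ = dₖaₖ − mₖ, dₖ₊₁ = (n − mₖ₊₁²)/dₖ, aₖ₊₁ = ⌊(a₀+mₖ₊₁)/dₖ₊₁⌋:
  k=1: m=13, d=26, a=1
  k=2: m=13, d=1, a=26
d=1 and a=2a₀=26 at k=2, so the next step gives (m, d) = (13, 26) again — its k=1 value — and the period has length 2.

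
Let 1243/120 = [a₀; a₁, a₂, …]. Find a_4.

1243 = 10·120 + 43   →  a_0 = 10
120 = 2·43 + 34   →  a_1 = 2
43 = 1·34 + 9   →  a_2 = 1
34 = 3·9 + 7   →  a_3 = 3
9 = 1·7 + 2   →  a_4 = 1

1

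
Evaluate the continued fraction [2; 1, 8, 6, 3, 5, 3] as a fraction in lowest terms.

8525/2949

Using pₖ = aₖpₖ₋₁ + pₖ₋₂ and qₖ = aₖqₖ₋₁ + qₖ₋₂:
  k=0: a=2, p=2, q=1
  k=1: a=1, p=3, q=1
  k=2: a=8, p=26, q=9
  k=3: a=6, p=159, q=55
  k=4: a=3, p=503, q=174
  k=5: a=5, p=2674, q=925
  k=6: a=3, p=8525, q=2949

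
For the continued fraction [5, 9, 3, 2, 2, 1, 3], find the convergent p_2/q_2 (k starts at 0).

143/28

Using pₖ = aₖpₖ₋₁ + pₖ₋₂, qₖ = aₖqₖ₋₁ + qₖ₋₂ (with p₋₁=1, p₋₂=0, q₋₁=0, q₋₂=1):
  k=0: a=5, p=5, q=1
  k=1: a=9, p=46, q=9
  k=2: a=3, p=143, q=28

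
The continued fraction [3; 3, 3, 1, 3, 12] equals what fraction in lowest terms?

1987/601

Using pₖ = aₖpₖ₋₁ + pₖ₋₂ and qₖ = aₖqₖ₋₁ + qₖ₋₂:
  k=0: a=3, p=3, q=1
  k=1: a=3, p=10, q=3
  k=2: a=3, p=33, q=10
  k=3: a=1, p=43, q=13
  k=4: a=3, p=162, q=49
  k=5: a=12, p=1987, q=601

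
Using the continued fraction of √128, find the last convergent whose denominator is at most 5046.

√128 = [11; 3, 5, 3, 22, …] (period length 4).
Convergents:
  p_0/q_0 = 11/1
  p_1/q_1 = 34/3
  p_2/q_2 = 181/16
  p_3/q_3 = 577/51
  p_4/q_4 = 12875/1138
  p_5/q_5 = 39202/3465
  p_6/q_6 = 208885/18463
q_5 = 3465 ≤ 5046 < 18463 = q_6, so the answer is 39202/3465.

39202/3465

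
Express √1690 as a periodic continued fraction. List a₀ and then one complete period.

a₀ = ⌊√1690⌋ = 41.
With m₀=0, d₀=1 and mₖ₊₁ = dₖaₖ − mₖ, dₖ₊₁ = (n − mₖ₊₁²)/dₖ, aₖ₊₁ = ⌊(a₀+mₖ₊₁)/dₖ₊₁⌋:
  k=1: m=41, d=9, a=9
  k=2: m=40, d=10, a=8
  k=3: m=40, d=9, a=9
  k=4: m=41, d=1, a=82
d=1 and a=2a₀=82 at k=4, so the next step gives (m, d) = (41, 9) again — its k=1 value — and the period has length 4.

[41; 9, 8, 9, 82]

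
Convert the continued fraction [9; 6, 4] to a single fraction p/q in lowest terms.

229/25

Using pₖ = aₖpₖ₋₁ + pₖ₋₂ and qₖ = aₖqₖ₋₁ + qₖ₋₂:
  k=0: a=9, p=9, q=1
  k=1: a=6, p=55, q=6
  k=2: a=4, p=229, q=25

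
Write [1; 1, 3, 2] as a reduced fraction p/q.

Fold from the inside: start with 2/1.
  3 + 1/2 = 7/2
  1 + 2/7 = 9/7
  1 + 7/9 = 16/9

16/9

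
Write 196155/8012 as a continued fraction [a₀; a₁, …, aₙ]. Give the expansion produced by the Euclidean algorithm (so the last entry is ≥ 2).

[24; 2, 13, 1, 10, 8, 3]

196155 = 24·8012 + 3867
8012 = 2·3867 + 278
3867 = 13·278 + 253
278 = 1·253 + 25
253 = 10·25 + 3
25 = 8·3 + 1
3 = 3·1 + 0  (stop)
So 196155/8012 = [24; 2, 13, 1, 10, 8, 3].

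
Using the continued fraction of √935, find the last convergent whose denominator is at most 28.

√935 = [30; 1, 1, 2, 1, 2, 1, 1, 60, …] (period length 8).
Convergents:
  p_0/q_0 = 30/1
  p_1/q_1 = 31/1
  p_2/q_2 = 61/2
  p_3/q_3 = 153/5
  p_4/q_4 = 214/7
  p_5/q_5 = 581/19
  p_6/q_6 = 795/26
  p_7/q_7 = 1376/45
q_6 = 26 ≤ 28 < 45 = q_7, so the answer is 795/26.

795/26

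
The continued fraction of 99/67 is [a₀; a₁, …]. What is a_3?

1

99 = 1·67 + 32   →  a_0 = 1
67 = 2·32 + 3   →  a_1 = 2
32 = 10·3 + 2   →  a_2 = 10
3 = 1·2 + 1   →  a_3 = 1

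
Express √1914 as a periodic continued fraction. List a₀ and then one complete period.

[43; 1, 2, 1, 86]

a₀ = ⌊√1914⌋ = 43.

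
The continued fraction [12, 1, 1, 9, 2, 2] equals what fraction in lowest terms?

Using pₖ = aₖpₖ₋₁ + pₖ₋₂ and qₖ = aₖqₖ₋₁ + qₖ₋₂:
  k=0: a=12, p=12, q=1
  k=1: a=1, p=13, q=1
  k=2: a=1, p=25, q=2
  k=3: a=9, p=238, q=19
  k=4: a=2, p=501, q=40
  k=5: a=2, p=1240, q=99

1240/99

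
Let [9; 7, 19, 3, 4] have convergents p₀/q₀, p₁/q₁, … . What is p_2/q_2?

Using pₖ = aₖpₖ₋₁ + pₖ₋₂, qₖ = aₖqₖ₋₁ + qₖ₋₂ (with p₋₁=1, p₋₂=0, q₋₁=0, q₋₂=1):
  k=0: a=9, p=9, q=1
  k=1: a=7, p=64, q=7
  k=2: a=19, p=1225, q=134

1225/134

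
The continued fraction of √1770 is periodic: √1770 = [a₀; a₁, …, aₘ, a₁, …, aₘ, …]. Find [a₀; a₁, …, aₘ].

a₀ = ⌊√1770⌋ = 42.
With m₀=0, d₀=1 and mₖ₊₁ = dₖaₖ − mₖ, dₖ₊₁ = (n − mₖ₊₁²)/dₖ, aₖ₊₁ = ⌊(a₀+mₖ₊₁)/dₖ₊₁⌋:
  k=1: m=42, d=6, a=14
  k=2: m=42, d=1, a=84
d=1 and a=2a₀=84 at k=2, so the next step gives (m, d) = (42, 6) again — its k=1 value — and the period has length 2.

[42; 14, 84]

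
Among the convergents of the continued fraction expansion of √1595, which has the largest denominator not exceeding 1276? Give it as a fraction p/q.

50441/1263

√1595 = [39; 1, 14, 1, 78, …] (period length 4).
Convergents:
  p_0/q_0 = 39/1
  p_1/q_1 = 40/1
  p_2/q_2 = 599/15
  p_3/q_3 = 639/16
  p_4/q_4 = 50441/1263
  p_5/q_5 = 51080/1279
q_4 = 1263 ≤ 1276 < 1279 = q_5, so the answer is 50441/1263.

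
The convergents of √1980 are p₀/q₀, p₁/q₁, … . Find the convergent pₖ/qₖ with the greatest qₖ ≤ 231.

√1980 = [44; 2, 88, …] (period length 2).
Convergents:
  p_0/q_0 = 44/1
  p_1/q_1 = 89/2
  p_2/q_2 = 7876/177
  p_3/q_3 = 15841/356
q_2 = 177 ≤ 231 < 356 = q_3, so the answer is 7876/177.

7876/177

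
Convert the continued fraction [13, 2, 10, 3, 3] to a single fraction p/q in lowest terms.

Using pₖ = aₖpₖ₋₁ + pₖ₋₂ and qₖ = aₖqₖ₋₁ + qₖ₋₂:
  k=0: a=13, p=13, q=1
  k=1: a=2, p=27, q=2
  k=2: a=10, p=283, q=21
  k=3: a=3, p=876, q=65
  k=4: a=3, p=2911, q=216

2911/216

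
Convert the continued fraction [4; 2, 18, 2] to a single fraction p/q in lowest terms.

341/76

Fold from the inside: start with 2/1.
  18 + 1/2 = 37/2
  2 + 2/37 = 76/37
  4 + 37/76 = 341/76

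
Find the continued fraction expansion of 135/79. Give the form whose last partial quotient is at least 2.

135 = 1·79 + 56
79 = 1·56 + 23
56 = 2·23 + 10
23 = 2·10 + 3
10 = 3·3 + 1
3 = 3·1 + 0  (stop)
So 135/79 = [1; 1, 2, 2, 3, 3].

[1; 1, 2, 2, 3, 3]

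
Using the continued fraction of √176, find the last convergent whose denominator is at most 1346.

√176 = [13; 3, 1, 3, 26, …] (period length 4).
Convergents:
  p_0/q_0 = 13/1
  p_1/q_1 = 40/3
  p_2/q_2 = 53/4
  p_3/q_3 = 199/15
  p_4/q_4 = 5227/394
  p_5/q_5 = 15880/1197
  p_6/q_6 = 21107/1591
q_5 = 1197 ≤ 1346 < 1591 = q_6, so the answer is 15880/1197.

15880/1197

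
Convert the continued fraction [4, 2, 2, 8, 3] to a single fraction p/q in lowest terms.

577/131

Fold from the inside: start with 3/1.
  8 + 1/3 = 25/3
  2 + 3/25 = 53/25
  2 + 25/53 = 131/53
  4 + 53/131 = 577/131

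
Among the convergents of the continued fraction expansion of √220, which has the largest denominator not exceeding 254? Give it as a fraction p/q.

√220 = [14; 1, 4, 1, 28, …] (period length 4).
Convergents:
  p_0/q_0 = 14/1
  p_1/q_1 = 15/1
  p_2/q_2 = 74/5
  p_3/q_3 = 89/6
  p_4/q_4 = 2566/173
  p_5/q_5 = 2655/179
  p_6/q_6 = 13186/889
q_5 = 179 ≤ 254 < 889 = q_6, so the answer is 2655/179.

2655/179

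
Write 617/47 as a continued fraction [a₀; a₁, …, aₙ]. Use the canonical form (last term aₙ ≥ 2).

[13; 7, 1, 5]

617 = 13×47 + 6
47 = 7×6 + 5
6 = 1×5 + 1
5 = 5×1 + 0  (stop)
So 617/47 = [13; 7, 1, 5].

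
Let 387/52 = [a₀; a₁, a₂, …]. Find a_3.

1

387 = 7·52 + 23   →  a_0 = 7
52 = 2·23 + 6   →  a_1 = 2
23 = 3·6 + 5   →  a_2 = 3
6 = 1·5 + 1   →  a_3 = 1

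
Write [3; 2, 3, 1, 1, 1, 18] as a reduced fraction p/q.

Using pₖ = aₖpₖ₋₁ + pₖ₋₂ and qₖ = aₖqₖ₋₁ + qₖ₋₂:
  k=0: a=3, p=3, q=1
  k=1: a=2, p=7, q=2
  k=2: a=3, p=24, q=7
  k=3: a=1, p=31, q=9
  k=4: a=1, p=55, q=16
  k=5: a=1, p=86, q=25
  k=6: a=18, p=1603, q=466

1603/466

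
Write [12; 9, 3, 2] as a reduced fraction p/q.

Using pₖ = aₖpₖ₋₁ + pₖ₋₂ and qₖ = aₖqₖ₋₁ + qₖ₋₂:
  k=0: a=12, p=12, q=1
  k=1: a=9, p=109, q=9
  k=2: a=3, p=339, q=28
  k=3: a=2, p=787, q=65

787/65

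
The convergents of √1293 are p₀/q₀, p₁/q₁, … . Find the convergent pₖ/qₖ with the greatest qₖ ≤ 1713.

√1293 = [35; 1, 22, 1, 70, …] (period length 4).
Convergents:
  p_0/q_0 = 35/1
  p_1/q_1 = 36/1
  p_2/q_2 = 827/23
  p_3/q_3 = 863/24
  p_4/q_4 = 61237/1703
  p_5/q_5 = 62100/1727
q_4 = 1703 ≤ 1713 < 1727 = q_5, so the answer is 61237/1703.

61237/1703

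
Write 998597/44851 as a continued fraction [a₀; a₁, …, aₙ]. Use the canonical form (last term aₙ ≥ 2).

[22; 3, 1, 3, 2, 14, 18, 5]

998597 = 22×44851 + 11875
44851 = 3×11875 + 9226
11875 = 1×9226 + 2649
9226 = 3×2649 + 1279
2649 = 2×1279 + 91
1279 = 14×91 + 5
91 = 18×5 + 1
5 = 5×1 + 0  (stop)
So 998597/44851 = [22; 3, 1, 3, 2, 14, 18, 5].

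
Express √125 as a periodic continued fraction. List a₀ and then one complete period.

a₀ = ⌊√125⌋ = 11.
With m₀=0, d₀=1 and mₖ₊₁ = dₖaₖ − mₖ, dₖ₊₁ = (n − mₖ₊₁²)/dₖ, aₖ₊₁ = ⌊(a₀+mₖ₊₁)/dₖ₊₁⌋:
  k=1: m=11, d=4, a=5
  k=2: m=9, d=11, a=1
  k=3: m=2, d=11, a=1
  k=4: m=9, d=4, a=5
  k=5: m=11, d=1, a=22
d=1 and a=2a₀=22 at k=5, so the next step gives (m, d) = (11, 4) again — its k=1 value — and the period has length 5.

[11; 5, 1, 1, 5, 22]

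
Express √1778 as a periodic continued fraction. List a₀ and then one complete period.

[42; 6, 84]

a₀ = ⌊√1778⌋ = 42.
With m₀=0, d₀=1 and mₖ₊₁ = dₖaₖ − mₖ, dₖ₊₁ = (n − mₖ₊₁²)/dₖ, aₖ₊₁ = ⌊(a₀+mₖ₊₁)/dₖ₊₁⌋:
  k=1: m=42, d=14, a=6
  k=2: m=42, d=1, a=84
d=1 and a=2a₀=84 at k=2, so the next step gives (m, d) = (42, 14) again — its k=1 value — and the period has length 2.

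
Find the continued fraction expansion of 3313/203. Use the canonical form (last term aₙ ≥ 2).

[16; 3, 8, 8]

3313 = 16×203 + 65
203 = 3×65 + 8
65 = 8×8 + 1
8 = 8×1 + 0  (stop)
So 3313/203 = [16; 3, 8, 8].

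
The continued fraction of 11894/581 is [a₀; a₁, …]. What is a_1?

2

11894 = 20·581 + 274   →  a_0 = 20
581 = 2·274 + 33   →  a_1 = 2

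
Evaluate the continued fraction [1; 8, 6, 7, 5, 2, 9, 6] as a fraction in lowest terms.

256570/228569

Fold from the inside: start with 6/1.
  9 + 1/6 = 55/6
  2 + 6/55 = 116/55
  5 + 55/116 = 635/116
  7 + 116/635 = 4561/635
  6 + 635/4561 = 28001/4561
  8 + 4561/28001 = 228569/28001
  1 + 28001/228569 = 256570/228569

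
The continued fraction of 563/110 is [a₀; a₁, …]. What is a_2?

2

563 = 5·110 + 13   →  a_0 = 5
110 = 8·13 + 6   →  a_1 = 8
13 = 2·6 + 1   →  a_2 = 2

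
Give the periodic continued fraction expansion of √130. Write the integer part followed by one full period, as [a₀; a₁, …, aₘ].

[11; 2, 2, 22]

a₀ = ⌊√130⌋ = 11.
With m₀=0, d₀=1 and mₖ₊₁ = dₖaₖ − mₖ, dₖ₊₁ = (n − mₖ₊₁²)/dₖ, aₖ₊₁ = ⌊(a₀+mₖ₊₁)/dₖ₊₁⌋:
  k=1: m=11, d=9, a=2
  k=2: m=7, d=9, a=2
  k=3: m=11, d=1, a=22
d=1 and a=2a₀=22 at k=3, so the next step gives (m, d) = (11, 9) again — its k=1 value — and the period has length 3.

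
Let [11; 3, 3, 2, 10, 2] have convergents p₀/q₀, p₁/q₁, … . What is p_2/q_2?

Using pₖ = aₖpₖ₋₁ + pₖ₋₂, qₖ = aₖqₖ₋₁ + qₖ₋₂ (with p₋₁=1, p₋₂=0, q₋₁=0, q₋₂=1):
  k=0: a=11, p=11, q=1
  k=1: a=3, p=34, q=3
  k=2: a=3, p=113, q=10

113/10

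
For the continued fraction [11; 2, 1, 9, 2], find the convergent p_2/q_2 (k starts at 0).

Using pₖ = aₖpₖ₋₁ + pₖ₋₂, qₖ = aₖqₖ₋₁ + qₖ₋₂ (with p₋₁=1, p₋₂=0, q₋₁=0, q₋₂=1):
  k=0: a=11, p=11, q=1
  k=1: a=2, p=23, q=2
  k=2: a=1, p=34, q=3

34/3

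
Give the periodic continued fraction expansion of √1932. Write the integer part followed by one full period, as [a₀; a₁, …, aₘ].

a₀ = ⌊√1932⌋ = 43.
With m₀=0, d₀=1 and mₖ₊₁ = dₖaₖ − mₖ, dₖ₊₁ = (n − mₖ₊₁²)/dₖ, aₖ₊₁ = ⌊(a₀+mₖ₊₁)/dₖ₊₁⌋:
  k=1: m=43, d=83, a=1
  k=2: m=40, d=4, a=20
  k=3: m=40, d=83, a=1
  k=4: m=43, d=1, a=86
d=1 and a=2a₀=86 at k=4, so the next step gives (m, d) = (43, 83) again — its k=1 value — and the period has length 4.

[43; 1, 20, 1, 86]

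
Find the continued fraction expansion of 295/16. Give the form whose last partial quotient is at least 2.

[18; 2, 3, 2]

295 = 18*16 + 7
16 = 2*7 + 2
7 = 3*2 + 1
2 = 2*1 + 0  (stop)
So 295/16 = [18; 2, 3, 2].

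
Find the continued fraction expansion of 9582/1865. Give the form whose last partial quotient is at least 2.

9582 = 5×1865 + 257
1865 = 7×257 + 66
257 = 3×66 + 59
66 = 1×59 + 7
59 = 8×7 + 3
7 = 2×3 + 1
3 = 3×1 + 0  (stop)
So 9582/1865 = [5; 7, 3, 1, 8, 2, 3].

[5; 7, 3, 1, 8, 2, 3]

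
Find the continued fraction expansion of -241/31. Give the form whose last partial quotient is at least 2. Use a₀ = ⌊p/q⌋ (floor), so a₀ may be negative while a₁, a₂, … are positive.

-241 = -8·31 + 7
31 = 4·7 + 3
7 = 2·3 + 1
3 = 3·1 + 0  (stop)
So -241/31 = [-8; 4, 2, 3].

[-8; 4, 2, 3]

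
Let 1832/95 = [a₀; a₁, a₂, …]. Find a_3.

1

1832 = 19·95 + 27   →  a_0 = 19
95 = 3·27 + 14   →  a_1 = 3
27 = 1·14 + 13   →  a_2 = 1
14 = 1·13 + 1   →  a_3 = 1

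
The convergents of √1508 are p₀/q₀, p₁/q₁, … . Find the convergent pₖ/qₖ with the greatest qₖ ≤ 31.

233/6

√1508 = [38; 1, 4, 1, 76, …] (period length 4).
Convergents:
  p_0/q_0 = 38/1
  p_1/q_1 = 39/1
  p_2/q_2 = 194/5
  p_3/q_3 = 233/6
  p_4/q_4 = 17902/461
q_3 = 6 ≤ 31 < 461 = q_4, so the answer is 233/6.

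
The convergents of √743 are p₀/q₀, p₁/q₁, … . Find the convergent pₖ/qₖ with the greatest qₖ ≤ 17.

√743 = [27; 3, 1, 7, 27, 7, 1, 3, 54, …] (period length 8).
Convergents:
  p_0/q_0 = 27/1
  p_1/q_1 = 82/3
  p_2/q_2 = 109/4
  p_3/q_3 = 845/31
q_2 = 4 ≤ 17 < 31 = q_3, so the answer is 109/4.

109/4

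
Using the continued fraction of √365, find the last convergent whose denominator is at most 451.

3458/181

√365 = [19; 9, 1, 1, 9, 38, …] (period length 5).
Convergents:
  p_0/q_0 = 19/1
  p_1/q_1 = 172/9
  p_2/q_2 = 191/10
  p_3/q_3 = 363/19
  p_4/q_4 = 3458/181
  p_5/q_5 = 131767/6897
q_4 = 181 ≤ 451 < 6897 = q_5, so the answer is 3458/181.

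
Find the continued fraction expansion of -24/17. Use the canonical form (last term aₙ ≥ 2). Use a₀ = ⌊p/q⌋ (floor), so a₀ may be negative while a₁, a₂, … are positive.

[-2; 1, 1, 2, 3]

-24 = -2·17 + 10
17 = 1·10 + 7
10 = 1·7 + 3
7 = 2·3 + 1
3 = 3·1 + 0  (stop)
So -24/17 = [-2; 1, 1, 2, 3].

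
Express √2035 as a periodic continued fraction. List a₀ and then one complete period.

a₀ = ⌊√2035⌋ = 45.
With m₀=0, d₀=1 and mₖ₊₁ = dₖaₖ − mₖ, dₖ₊₁ = (n − mₖ₊₁²)/dₖ, aₖ₊₁ = ⌊(a₀+mₖ₊₁)/dₖ₊₁⌋:
  k=1: m=45, d=10, a=9
  k=2: m=45, d=1, a=90
d=1 and a=2a₀=90 at k=2, so the next step gives (m, d) = (45, 10) again — its k=1 value — and the period has length 2.

[45; 9, 90]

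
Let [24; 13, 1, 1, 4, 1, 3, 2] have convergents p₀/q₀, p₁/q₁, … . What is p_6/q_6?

Using pₖ = aₖpₖ₋₁ + pₖ₋₂, qₖ = aₖqₖ₋₁ + qₖ₋₂ (with p₋₁=1, p₋₂=0, q₋₁=0, q₋₂=1):
  k=0: a=24, p=24, q=1
  k=1: a=13, p=313, q=13
  k=2: a=1, p=337, q=14
  k=3: a=1, p=650, q=27
  k=4: a=4, p=2937, q=122
  k=5: a=1, p=3587, q=149
  k=6: a=3, p=13698, q=569

13698/569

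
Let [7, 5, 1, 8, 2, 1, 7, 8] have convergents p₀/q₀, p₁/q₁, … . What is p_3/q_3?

380/53

Using pₖ = aₖpₖ₋₁ + pₖ₋₂, qₖ = aₖqₖ₋₁ + qₖ₋₂ (with p₋₁=1, p₋₂=0, q₋₁=0, q₋₂=1):
  k=0: a=7, p=7, q=1
  k=1: a=5, p=36, q=5
  k=2: a=1, p=43, q=6
  k=3: a=8, p=380, q=53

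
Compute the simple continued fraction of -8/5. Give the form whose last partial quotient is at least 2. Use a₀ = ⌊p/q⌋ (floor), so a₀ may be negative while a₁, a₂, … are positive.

[-2; 2, 2]

-8 = -2*5 + 2
5 = 2*2 + 1
2 = 2*1 + 0  (stop)
So -8/5 = [-2; 2, 2].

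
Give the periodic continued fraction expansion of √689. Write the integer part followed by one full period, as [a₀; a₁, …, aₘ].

[26; 4, 52]

a₀ = ⌊√689⌋ = 26.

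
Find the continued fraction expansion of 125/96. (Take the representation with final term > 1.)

125 = 1·96 + 29
96 = 3·29 + 9
29 = 3·9 + 2
9 = 4·2 + 1
2 = 2·1 + 0  (stop)
So 125/96 = [1; 3, 3, 4, 2].

[1; 3, 3, 4, 2]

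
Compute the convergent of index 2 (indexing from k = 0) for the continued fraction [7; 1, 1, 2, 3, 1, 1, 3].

Using pₖ = aₖpₖ₋₁ + pₖ₋₂, qₖ = aₖqₖ₋₁ + qₖ₋₂ (with p₋₁=1, p₋₂=0, q₋₁=0, q₋₂=1):
  k=0: a=7, p=7, q=1
  k=1: a=1, p=8, q=1
  k=2: a=1, p=15, q=2

15/2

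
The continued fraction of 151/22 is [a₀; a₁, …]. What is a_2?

6

151 = 6·22 + 19   →  a_0 = 6
22 = 1·19 + 3   →  a_1 = 1
19 = 6·3 + 1   →  a_2 = 6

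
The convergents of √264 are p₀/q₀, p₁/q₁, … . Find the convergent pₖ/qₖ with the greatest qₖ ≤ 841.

√264 = [16; 4, 32, …] (period length 2).
Convergents:
  p_0/q_0 = 16/1
  p_1/q_1 = 65/4
  p_2/q_2 = 2096/129
  p_3/q_3 = 8449/520
  p_4/q_4 = 272464/16769
q_3 = 520 ≤ 841 < 16769 = q_4, so the answer is 8449/520.

8449/520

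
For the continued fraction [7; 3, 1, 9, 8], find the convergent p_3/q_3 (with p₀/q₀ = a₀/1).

283/39

Using pₖ = aₖpₖ₋₁ + pₖ₋₂, qₖ = aₖqₖ₋₁ + qₖ₋₂ (with p₋₁=1, p₋₂=0, q₋₁=0, q₋₂=1):
  k=0: a=7, p=7, q=1
  k=1: a=3, p=22, q=3
  k=2: a=1, p=29, q=4
  k=3: a=9, p=283, q=39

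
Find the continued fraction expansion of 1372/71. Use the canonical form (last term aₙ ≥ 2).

1372 = 19·71 + 23
71 = 3·23 + 2
23 = 11·2 + 1
2 = 2·1 + 0  (stop)
So 1372/71 = [19; 3, 11, 2].

[19; 3, 11, 2]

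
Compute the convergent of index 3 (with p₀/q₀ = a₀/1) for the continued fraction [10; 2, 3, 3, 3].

Using pₖ = aₖpₖ₋₁ + pₖ₋₂, qₖ = aₖqₖ₋₁ + qₖ₋₂ (with p₋₁=1, p₋₂=0, q₋₁=0, q₋₂=1):
  k=0: a=10, p=10, q=1
  k=1: a=2, p=21, q=2
  k=2: a=3, p=73, q=7
  k=3: a=3, p=240, q=23

240/23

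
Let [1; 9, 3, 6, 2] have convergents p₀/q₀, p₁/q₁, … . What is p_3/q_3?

196/177

Using pₖ = aₖpₖ₋₁ + pₖ₋₂, qₖ = aₖqₖ₋₁ + qₖ₋₂ (with p₋₁=1, p₋₂=0, q₋₁=0, q₋₂=1):
  k=0: a=1, p=1, q=1
  k=1: a=9, p=10, q=9
  k=2: a=3, p=31, q=28
  k=3: a=6, p=196, q=177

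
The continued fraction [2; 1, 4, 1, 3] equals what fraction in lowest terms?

65/23

Using pₖ = aₖpₖ₋₁ + pₖ₋₂ and qₖ = aₖqₖ₋₁ + qₖ₋₂:
  k=0: a=2, p=2, q=1
  k=1: a=1, p=3, q=1
  k=2: a=4, p=14, q=5
  k=3: a=1, p=17, q=6
  k=4: a=3, p=65, q=23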